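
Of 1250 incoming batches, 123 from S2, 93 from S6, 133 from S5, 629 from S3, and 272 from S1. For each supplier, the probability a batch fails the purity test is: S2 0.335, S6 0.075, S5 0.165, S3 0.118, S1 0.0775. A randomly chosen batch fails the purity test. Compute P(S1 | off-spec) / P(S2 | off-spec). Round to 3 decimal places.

Compute prior × likelihood for every hypothesis:
  S2: 0.0984 × 0.335 = 0.032964
  S6: 0.0744 × 0.075 = 0.00558
  S5: 0.1064 × 0.165 = 0.017556
  S3: 0.5032 × 0.118 = 0.0593776
  S1: 0.2176 × 0.0775 = 0.016864
Normalizing constant = 0.1323416.
The ratio is 0.016864 / 0.032964 (the normalizer cancels) = 0.512.

0.512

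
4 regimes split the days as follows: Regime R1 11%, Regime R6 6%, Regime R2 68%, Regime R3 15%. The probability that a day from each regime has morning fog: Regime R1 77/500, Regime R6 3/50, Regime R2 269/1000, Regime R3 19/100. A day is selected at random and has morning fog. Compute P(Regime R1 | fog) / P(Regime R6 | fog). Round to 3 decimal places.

4.706

By Bayes' rule, posterior ∝ prior × likelihood:
  Regime R1: 0.11 × 0.154 = 0.01694
  Regime R6: 0.06 × 0.06 = 0.0036
  Regime R2: 0.68 × 0.269 = 0.18292
  Regime R3: 0.15 × 0.19 = 0.0285
Total = 0.23196.
The ratio is 0.01694 / 0.0036 (the normalizer cancels) = 4.706.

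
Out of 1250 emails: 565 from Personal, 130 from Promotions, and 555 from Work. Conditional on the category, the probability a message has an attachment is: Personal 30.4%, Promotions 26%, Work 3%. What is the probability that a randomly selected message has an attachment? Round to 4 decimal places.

0.1778

By Bayes' rule, posterior ∝ prior × likelihood:
  Personal: 0.452 × 0.304 = 0.137408
  Promotions: 0.104 × 0.26 = 0.02704
  Work: 0.444 × 0.03 = 0.01332
P(attachment) = 0.137408 + 0.02704 + 0.01332 = 0.177768 → 0.1778.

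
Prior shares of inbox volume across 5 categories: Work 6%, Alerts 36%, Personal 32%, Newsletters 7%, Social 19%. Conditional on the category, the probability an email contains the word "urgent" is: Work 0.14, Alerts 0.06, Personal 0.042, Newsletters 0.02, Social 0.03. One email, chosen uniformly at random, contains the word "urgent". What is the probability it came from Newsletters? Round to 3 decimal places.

Unnormalized posteriors (prior × likelihood):
  Work: 0.06 × 0.14 = 0.0084
  Alerts: 0.36 × 0.06 = 0.0216
  Personal: 0.32 × 0.042 = 0.01344
  Newsletters: 0.07 × 0.02 = 0.0014
  Social: 0.19 × 0.03 = 0.0057
Total = 0.05054.
P(Newsletters | evidence) = 0.0014 / 0.05054 ≈ 0.028.

0.028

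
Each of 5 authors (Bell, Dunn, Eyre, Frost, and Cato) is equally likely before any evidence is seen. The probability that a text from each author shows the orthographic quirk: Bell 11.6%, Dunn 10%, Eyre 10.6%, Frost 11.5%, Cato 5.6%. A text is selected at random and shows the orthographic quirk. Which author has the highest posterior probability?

Bell

With a uniform prior (1/5 each), posterior ∝ likelihood:
  Bell: 0.116
  Dunn: 0.1
  Eyre: 0.106
  Frost: 0.115
  Cato: 0.056
Sum = 0.493.
Largest term belongs to Bell, so Bell is most probable.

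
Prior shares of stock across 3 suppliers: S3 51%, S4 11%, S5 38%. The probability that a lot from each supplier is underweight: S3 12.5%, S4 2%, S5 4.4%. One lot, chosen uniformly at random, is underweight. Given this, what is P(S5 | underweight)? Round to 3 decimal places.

0.202

Compute prior × likelihood for every hypothesis:
  S3: 0.51 × 0.125 = 0.06375
  S4: 0.11 × 0.02 = 0.0022
  S5: 0.38 × 0.044 = 0.01672
Sum = 0.08267.
P(S5 | evidence) = 0.01672 / 0.08267 ≈ 0.202.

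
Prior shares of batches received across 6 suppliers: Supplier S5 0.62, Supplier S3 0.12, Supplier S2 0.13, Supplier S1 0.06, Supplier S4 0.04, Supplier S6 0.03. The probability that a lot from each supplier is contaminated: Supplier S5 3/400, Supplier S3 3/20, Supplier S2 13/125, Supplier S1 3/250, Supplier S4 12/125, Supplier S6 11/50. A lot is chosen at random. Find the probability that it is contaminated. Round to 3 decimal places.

0.047

Compute prior × likelihood for every hypothesis:
  Supplier S5: 0.62 × 0.0075 = 0.00465
  Supplier S3: 0.12 × 0.15 = 0.018
  Supplier S2: 0.13 × 0.104 = 0.01352
  Supplier S1: 0.06 × 0.012 = 0.00072
  Supplier S4: 0.04 × 0.096 = 0.00384
  Supplier S6: 0.03 × 0.22 = 0.0066
P(contaminated) = 0.00465 + 0.018 + 0.01352 + 0.00072 + 0.00384 + 0.0066 = 0.04733 → 0.047.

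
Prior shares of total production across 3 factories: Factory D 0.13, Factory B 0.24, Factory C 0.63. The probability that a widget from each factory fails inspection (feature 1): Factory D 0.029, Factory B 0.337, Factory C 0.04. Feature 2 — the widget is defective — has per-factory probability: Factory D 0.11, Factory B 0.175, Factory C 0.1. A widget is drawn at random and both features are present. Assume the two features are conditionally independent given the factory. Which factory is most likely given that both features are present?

Unnormalized posteriors (prior × likelihood):
  Factory D: 0.13 × 0.029 × 0.11 = 0.0004147
  Factory B: 0.24 × 0.337 × 0.175 = 0.014154
  Factory C: 0.63 × 0.04 × 0.1 = 0.00252
Normalizing constant = 0.0170887.
Largest term belongs to Factory B, so Factory B is most probable.

Factory B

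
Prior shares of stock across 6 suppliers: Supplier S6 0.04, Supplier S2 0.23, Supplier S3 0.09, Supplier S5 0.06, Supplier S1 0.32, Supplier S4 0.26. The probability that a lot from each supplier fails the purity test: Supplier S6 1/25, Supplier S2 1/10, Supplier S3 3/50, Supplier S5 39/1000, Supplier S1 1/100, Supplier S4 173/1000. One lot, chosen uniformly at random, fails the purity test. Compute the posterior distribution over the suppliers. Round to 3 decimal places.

Compute prior × likelihood for every hypothesis:
  Supplier S6: 0.04 × 0.04 = 0.0016
  Supplier S2: 0.23 × 0.1 = 0.023
  Supplier S3: 0.09 × 0.06 = 0.0054
  Supplier S5: 0.06 × 0.039 = 0.00234
  Supplier S1: 0.32 × 0.01 = 0.0032
  Supplier S4: 0.26 × 0.173 = 0.04498
Sum = 0.08052.
P(Supplier S6 | off-spec) = 0.0016/0.08052 ≈ 0.020
P(Supplier S2 | off-spec) = 0.023/0.08052 ≈ 0.286
P(Supplier S3 | off-spec) = 0.0054/0.08052 ≈ 0.067
P(Supplier S5 | off-spec) = 0.00234/0.08052 ≈ 0.029
P(Supplier S1 | off-spec) = 0.0032/0.08052 ≈ 0.040
P(Supplier S4 | off-spec) = 0.04498/0.08052 ≈ 0.559

Supplier S6 0.020, Supplier S2 0.286, Supplier S3 0.067, Supplier S5 0.029, Supplier S1 0.040, Supplier S4 0.559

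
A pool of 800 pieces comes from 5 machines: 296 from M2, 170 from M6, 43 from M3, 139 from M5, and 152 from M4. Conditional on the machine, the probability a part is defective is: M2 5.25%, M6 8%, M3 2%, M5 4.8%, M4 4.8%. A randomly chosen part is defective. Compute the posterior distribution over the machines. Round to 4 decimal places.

M2 0.3534, M6 0.3093, M3 0.0196, M5 0.1517, M4 0.1659

Prior × likelihood for each hypothesis:
  M2: 0.37 × 0.0525 = 0.019425
  M6: 0.2125 × 0.08 = 0.017
  M3: 0.05375 × 0.02 = 0.001075
  M5: 0.17375 × 0.048 = 0.00834
  M4: 0.19 × 0.048 = 0.00912
Total = 0.05496.
P(M2 | defective) = 0.019425/0.05496 ≈ 0.3534
P(M6 | defective) = 0.017/0.05496 ≈ 0.3093
P(M3 | defective) = 0.001075/0.05496 ≈ 0.0196
P(M5 | defective) = 0.00834/0.05496 ≈ 0.1517
P(M4 | defective) = 0.00912/0.05496 ≈ 0.1659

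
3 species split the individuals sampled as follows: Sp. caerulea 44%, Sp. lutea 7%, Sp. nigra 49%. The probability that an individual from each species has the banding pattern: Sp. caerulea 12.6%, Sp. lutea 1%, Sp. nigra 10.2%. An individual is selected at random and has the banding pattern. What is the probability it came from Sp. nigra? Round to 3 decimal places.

0.471

By Bayes' rule, posterior ∝ prior × likelihood:
  Sp. caerulea: 0.44 × 0.126 = 0.05544
  Sp. lutea: 0.07 × 0.01 = 0.0007
  Sp. nigra: 0.49 × 0.102 = 0.04998
Sum = 0.10612.
P(Sp. nigra | evidence) = 0.04998 / 0.10612 ≈ 0.471.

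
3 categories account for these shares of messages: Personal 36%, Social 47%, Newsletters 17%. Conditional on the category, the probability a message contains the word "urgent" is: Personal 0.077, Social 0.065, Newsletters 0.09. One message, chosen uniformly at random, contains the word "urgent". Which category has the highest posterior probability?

Social

Prior × likelihood for each hypothesis:
  Personal: 0.36 × 0.077 = 0.02772
  Social: 0.47 × 0.065 = 0.03055
  Newsletters: 0.17 × 0.09 = 0.0153
Normalizing constant = 0.07357.
Largest term belongs to Social, so Social is most probable.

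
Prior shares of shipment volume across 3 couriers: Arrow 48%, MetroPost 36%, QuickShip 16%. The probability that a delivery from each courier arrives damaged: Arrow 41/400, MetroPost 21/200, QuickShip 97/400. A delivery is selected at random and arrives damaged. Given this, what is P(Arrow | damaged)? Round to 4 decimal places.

0.3911

Unnormalized posteriors (prior × likelihood):
  Arrow: 0.48 × 0.1025 = 0.0492
  MetroPost: 0.36 × 0.105 = 0.0378
  QuickShip: 0.16 × 0.2425 = 0.0388
Total = 0.1258.
P(Arrow | evidence) = 0.0492 / 0.1258 ≈ 0.3911.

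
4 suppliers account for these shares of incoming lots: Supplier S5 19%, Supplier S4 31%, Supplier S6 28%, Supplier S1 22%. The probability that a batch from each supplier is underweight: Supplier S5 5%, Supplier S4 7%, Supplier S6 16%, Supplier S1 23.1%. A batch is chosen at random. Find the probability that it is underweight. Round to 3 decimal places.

Compute prior × likelihood for every hypothesis:
  Supplier S5: 0.19 × 0.05 = 0.0095
  Supplier S4: 0.31 × 0.07 = 0.0217
  Supplier S6: 0.28 × 0.16 = 0.0448
  Supplier S1: 0.22 × 0.231 = 0.05082
P(underweight) = 0.0095 + 0.0217 + 0.0448 + 0.05082 = 0.12682 → 0.127.

0.127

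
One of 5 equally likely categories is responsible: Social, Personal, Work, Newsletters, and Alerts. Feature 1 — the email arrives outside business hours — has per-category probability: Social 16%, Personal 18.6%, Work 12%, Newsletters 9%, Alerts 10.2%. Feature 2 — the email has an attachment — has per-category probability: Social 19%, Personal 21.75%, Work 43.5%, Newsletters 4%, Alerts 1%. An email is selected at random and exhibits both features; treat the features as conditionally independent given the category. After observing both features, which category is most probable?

Work

Since the prior is uniform, the posterior is proportional to the likelihood:
  Social: 0.16 × 0.19 = 0.0304
  Personal: 0.186 × 0.2175 = 0.040455
  Work: 0.12 × 0.435 = 0.0522
  Newsletters: 0.09 × 0.04 = 0.0036
  Alerts: 0.102 × 0.01 = 0.00102
Sum = 0.127675.
Largest term belongs to Work, so Work is most probable.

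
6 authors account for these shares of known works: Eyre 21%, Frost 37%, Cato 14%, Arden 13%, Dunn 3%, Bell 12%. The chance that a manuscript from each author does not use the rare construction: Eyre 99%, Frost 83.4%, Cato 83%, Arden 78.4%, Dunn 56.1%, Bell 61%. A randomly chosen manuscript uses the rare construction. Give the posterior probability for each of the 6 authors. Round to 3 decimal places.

Taking complements, P(rare-form | each) = Eyre 0.01, Frost 0.166, Cato 0.17, Arden 0.216, Dunn 0.439, Bell 0.39.
By Bayes' rule, posterior ∝ prior × likelihood:
  Eyre: 0.21 × 0.01 = 0.0021
  Frost: 0.37 × 0.166 = 0.06142
  Cato: 0.14 × 0.17 = 0.0238
  Arden: 0.13 × 0.216 = 0.02808
  Dunn: 0.03 × 0.439 = 0.01317
  Bell: 0.12 × 0.39 = 0.0468
Sum = 0.17537.
P(Eyre | rare-form) = 0.0021/0.17537 ≈ 0.012
P(Frost | rare-form) = 0.06142/0.17537 ≈ 0.350
P(Cato | rare-form) = 0.0238/0.17537 ≈ 0.136
P(Arden | rare-form) = 0.02808/0.17537 ≈ 0.160
P(Dunn | rare-form) = 0.01317/0.17537 ≈ 0.075
P(Bell | rare-form) = 0.0468/0.17537 ≈ 0.267
(Check: 0.012+0.350+0.136+0.160+0.075+0.267 = 1.000.)

Eyre 0.012, Frost 0.350, Cato 0.136, Arden 0.160, Dunn 0.075, Bell 0.267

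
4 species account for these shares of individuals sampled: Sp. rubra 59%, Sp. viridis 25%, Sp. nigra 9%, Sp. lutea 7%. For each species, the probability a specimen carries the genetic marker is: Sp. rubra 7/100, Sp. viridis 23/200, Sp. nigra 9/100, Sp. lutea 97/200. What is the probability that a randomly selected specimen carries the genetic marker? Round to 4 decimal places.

Unnormalized posteriors (prior × likelihood):
  Sp. rubra: 0.59 × 0.07 = 0.0413
  Sp. viridis: 0.25 × 0.115 = 0.02875
  Sp. nigra: 0.09 × 0.09 = 0.0081
  Sp. lutea: 0.07 × 0.485 = 0.03395
P(marker) = 0.0413 + 0.02875 + 0.0081 + 0.03395 = 0.1121 → 0.1121.

0.1121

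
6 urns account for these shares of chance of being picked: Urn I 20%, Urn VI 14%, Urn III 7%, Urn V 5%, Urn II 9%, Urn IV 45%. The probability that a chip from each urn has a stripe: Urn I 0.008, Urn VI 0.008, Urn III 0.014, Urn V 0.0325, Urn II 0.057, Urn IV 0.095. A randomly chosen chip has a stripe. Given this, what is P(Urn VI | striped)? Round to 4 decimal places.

0.0211

Unnormalized posteriors (prior × likelihood):
  Urn I: 0.2 × 0.008 = 0.0016
  Urn VI: 0.14 × 0.008 = 0.00112
  Urn III: 0.07 × 0.014 = 0.00098
  Urn V: 0.05 × 0.0325 = 0.001625
  Urn II: 0.09 × 0.057 = 0.00513
  Urn IV: 0.45 × 0.095 = 0.04275
Sum = 0.053205.
P(Urn VI | evidence) = 0.00112 / 0.053205 ≈ 0.0211.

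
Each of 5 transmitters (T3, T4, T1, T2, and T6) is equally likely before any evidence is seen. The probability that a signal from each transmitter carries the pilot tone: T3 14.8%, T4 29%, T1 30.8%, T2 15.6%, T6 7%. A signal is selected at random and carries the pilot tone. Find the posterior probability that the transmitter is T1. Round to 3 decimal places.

Since the prior is uniform, the posterior is proportional to the likelihood:
  T3: 0.148
  T4: 0.29
  T1: 0.308
  T2: 0.156
  T6: 0.07
Normalizing constant = 0.972.
P(T1 | evidence) = 0.308 / 0.972 ≈ 0.317.

0.317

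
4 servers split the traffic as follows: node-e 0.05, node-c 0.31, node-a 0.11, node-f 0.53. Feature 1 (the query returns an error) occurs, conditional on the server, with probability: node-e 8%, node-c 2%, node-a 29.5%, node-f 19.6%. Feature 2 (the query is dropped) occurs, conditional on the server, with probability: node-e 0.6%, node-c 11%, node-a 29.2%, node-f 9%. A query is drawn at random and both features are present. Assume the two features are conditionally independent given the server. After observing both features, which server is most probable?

node-a

By Bayes' rule, posterior ∝ prior × likelihood:
  node-e: 0.05 × 0.08 × 0.006 = 0.000024
  node-c: 0.31 × 0.02 × 0.11 = 0.000682
  node-a: 0.11 × 0.295 × 0.292 = 0.0094754
  node-f: 0.53 × 0.196 × 0.09 = 0.0093492
Normalizing constant = 0.0195306.
Largest term belongs to node-a, so node-a is most probable.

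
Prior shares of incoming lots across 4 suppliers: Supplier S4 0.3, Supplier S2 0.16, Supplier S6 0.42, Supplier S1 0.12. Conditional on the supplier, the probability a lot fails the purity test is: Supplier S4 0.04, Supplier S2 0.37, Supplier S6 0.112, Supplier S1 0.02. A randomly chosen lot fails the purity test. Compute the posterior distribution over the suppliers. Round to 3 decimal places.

Supplier S4 0.099, Supplier S2 0.491, Supplier S6 0.390, Supplier S1 0.020

Compute prior × likelihood for every hypothesis:
  Supplier S4: 0.3 × 0.04 = 0.012
  Supplier S2: 0.16 × 0.37 = 0.0592
  Supplier S6: 0.42 × 0.112 = 0.04704
  Supplier S1: 0.12 × 0.02 = 0.0024
Sum = 0.12064.
P(Supplier S4 | off-spec) = 0.012/0.12064 ≈ 0.099
P(Supplier S2 | off-spec) = 0.0592/0.12064 ≈ 0.491
P(Supplier S6 | off-spec) = 0.04704/0.12064 ≈ 0.390
P(Supplier S1 | off-spec) = 0.0024/0.12064 ≈ 0.020
(Check: 0.099+0.491+0.390+0.020 = 1.000.)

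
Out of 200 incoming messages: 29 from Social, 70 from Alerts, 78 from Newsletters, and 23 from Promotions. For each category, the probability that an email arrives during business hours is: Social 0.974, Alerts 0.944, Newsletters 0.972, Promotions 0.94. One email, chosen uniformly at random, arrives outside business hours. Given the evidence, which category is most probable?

Taking complements, P(off-hours | each) = Social 0.026, Alerts 0.056, Newsletters 0.028, Promotions 0.06.
Prior × likelihood for each hypothesis:
  Social: 0.145 × 0.026 = 0.00377
  Alerts: 0.35 × 0.056 = 0.0196
  Newsletters: 0.39 × 0.028 = 0.01092
  Promotions: 0.115 × 0.06 = 0.0069
Sum = 0.04119.
Largest term belongs to Alerts, so Alerts is most probable.

Alerts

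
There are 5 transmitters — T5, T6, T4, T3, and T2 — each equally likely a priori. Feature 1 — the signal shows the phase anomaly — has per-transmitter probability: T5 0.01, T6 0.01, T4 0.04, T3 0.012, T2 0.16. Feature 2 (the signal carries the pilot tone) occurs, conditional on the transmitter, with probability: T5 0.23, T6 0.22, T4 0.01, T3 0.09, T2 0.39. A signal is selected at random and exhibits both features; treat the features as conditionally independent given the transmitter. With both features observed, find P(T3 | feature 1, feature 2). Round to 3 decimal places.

0.016

Since the prior is uniform, the posterior is proportional to the likelihood:
  T5: 0.01 × 0.23 = 0.0023
  T6: 0.01 × 0.22 = 0.0022
  T4: 0.04 × 0.01 = 0.0004
  T3: 0.012 × 0.09 = 0.00108
  T2: 0.16 × 0.39 = 0.0624
Sum = 0.06838.
P(T3 | evidence) = 0.00108 / 0.06838 ≈ 0.016.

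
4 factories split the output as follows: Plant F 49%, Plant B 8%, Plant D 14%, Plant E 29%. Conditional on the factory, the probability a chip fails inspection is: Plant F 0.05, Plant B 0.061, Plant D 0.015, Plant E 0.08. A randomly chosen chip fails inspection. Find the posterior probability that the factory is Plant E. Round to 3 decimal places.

0.424

Compute prior × likelihood for every hypothesis:
  Plant F: 0.49 × 0.05 = 0.0245
  Plant B: 0.08 × 0.061 = 0.00488
  Plant D: 0.14 × 0.015 = 0.0021
  Plant E: 0.29 × 0.08 = 0.0232
Normalizing constant = 0.05468.
P(Plant E | evidence) = 0.0232 / 0.05468 ≈ 0.424.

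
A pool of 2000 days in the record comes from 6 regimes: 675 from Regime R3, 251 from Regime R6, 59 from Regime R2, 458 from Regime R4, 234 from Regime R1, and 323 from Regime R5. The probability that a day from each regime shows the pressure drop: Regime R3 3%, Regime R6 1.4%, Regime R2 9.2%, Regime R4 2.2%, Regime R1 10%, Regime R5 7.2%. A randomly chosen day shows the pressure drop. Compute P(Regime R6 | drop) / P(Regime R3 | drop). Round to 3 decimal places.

0.174

By Bayes' rule, posterior ∝ prior × likelihood:
  Regime R3: 0.3375 × 0.03 = 0.010125
  Regime R6: 0.1255 × 0.014 = 0.001757
  Regime R2: 0.0295 × 0.092 = 0.002714
  Regime R4: 0.229 × 0.022 = 0.005038
  Regime R1: 0.117 × 0.1 = 0.0117
  Regime R5: 0.1615 × 0.072 = 0.011628
Total = 0.042962.
The ratio is 0.001757 / 0.010125 (the normalizer cancels) = 0.174.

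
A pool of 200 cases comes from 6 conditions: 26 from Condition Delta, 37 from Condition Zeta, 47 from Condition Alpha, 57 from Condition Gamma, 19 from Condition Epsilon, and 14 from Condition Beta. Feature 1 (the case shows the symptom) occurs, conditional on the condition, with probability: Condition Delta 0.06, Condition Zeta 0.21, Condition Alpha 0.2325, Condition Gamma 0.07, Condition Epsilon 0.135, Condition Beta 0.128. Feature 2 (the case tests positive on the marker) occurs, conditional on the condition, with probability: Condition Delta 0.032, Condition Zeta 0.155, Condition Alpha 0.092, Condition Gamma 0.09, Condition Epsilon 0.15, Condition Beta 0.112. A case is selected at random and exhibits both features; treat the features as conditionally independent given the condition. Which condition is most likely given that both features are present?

By Bayes' rule, posterior ∝ prior × likelihood:
  Condition Delta: 0.13 × 0.06 × 0.032 = 0.0002496
  Condition Zeta: 0.185 × 0.21 × 0.155 = 0.00602175
  Condition Alpha: 0.235 × 0.2325 × 0.092 = 0.00502665
  Condition Gamma: 0.285 × 0.07 × 0.09 = 0.0017955
  Condition Epsilon: 0.095 × 0.135 × 0.15 = 0.00192375
  Condition Beta: 0.07 × 0.128 × 0.112 = 0.00100352
Total = 0.01602077.
Largest term belongs to Condition Zeta, so Condition Zeta is most probable.

Condition Zeta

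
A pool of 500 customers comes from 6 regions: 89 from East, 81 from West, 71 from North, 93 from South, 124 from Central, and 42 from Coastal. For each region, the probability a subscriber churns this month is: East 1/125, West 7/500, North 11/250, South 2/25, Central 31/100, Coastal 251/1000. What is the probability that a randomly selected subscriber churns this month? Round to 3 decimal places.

0.123

Prior × likelihood for each hypothesis:
  East: 0.178 × 0.008 = 0.001424
  West: 0.162 × 0.014 = 0.002268
  North: 0.142 × 0.044 = 0.006248
  South: 0.186 × 0.08 = 0.01488
  Central: 0.248 × 0.31 = 0.07688
  Coastal: 0.084 × 0.251 = 0.021084
P(churn) = 0.001424 + 0.002268 + 0.006248 + 0.01488 + 0.07688 + 0.021084 = 0.122784 → 0.123.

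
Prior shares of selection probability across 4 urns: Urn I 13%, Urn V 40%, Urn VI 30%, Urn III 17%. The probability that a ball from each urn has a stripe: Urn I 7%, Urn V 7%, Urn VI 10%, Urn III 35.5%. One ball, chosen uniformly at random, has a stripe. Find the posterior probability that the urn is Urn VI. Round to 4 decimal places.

0.2354

By Bayes' rule, posterior ∝ prior × likelihood:
  Urn I: 0.13 × 0.07 = 0.0091
  Urn V: 0.4 × 0.07 = 0.028
  Urn VI: 0.3 × 0.1 = 0.03
  Urn III: 0.17 × 0.355 = 0.06035
Normalizing constant = 0.12745.
P(Urn VI | evidence) = 0.03 / 0.12745 ≈ 0.2354.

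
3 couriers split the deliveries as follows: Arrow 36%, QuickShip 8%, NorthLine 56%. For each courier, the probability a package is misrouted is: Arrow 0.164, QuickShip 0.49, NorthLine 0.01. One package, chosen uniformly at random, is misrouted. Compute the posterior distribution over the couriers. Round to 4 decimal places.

Arrow 0.5686, QuickShip 0.3775, NorthLine 0.0539

Prior × likelihood for each hypothesis:
  Arrow: 0.36 × 0.164 = 0.05904
  QuickShip: 0.08 × 0.49 = 0.0392
  NorthLine: 0.56 × 0.01 = 0.0056
Total = 0.10384.
P(Arrow | misrouted) = 0.05904/0.10384 ≈ 0.5686
P(QuickShip | misrouted) = 0.0392/0.10384 ≈ 0.3775
P(NorthLine | misrouted) = 0.0056/0.10384 ≈ 0.0539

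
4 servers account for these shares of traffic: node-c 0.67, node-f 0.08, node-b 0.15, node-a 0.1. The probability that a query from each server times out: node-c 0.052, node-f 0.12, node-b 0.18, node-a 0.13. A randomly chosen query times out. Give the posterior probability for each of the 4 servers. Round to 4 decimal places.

node-c 0.4126, node-f 0.1137, node-b 0.3198, node-a 0.1540

Prior × likelihood for each hypothesis:
  node-c: 0.67 × 0.052 = 0.03484
  node-f: 0.08 × 0.12 = 0.0096
  node-b: 0.15 × 0.18 = 0.027
  node-a: 0.1 × 0.13 = 0.013
Total = 0.08444.
P(node-c | timeout) = 0.03484/0.08444 ≈ 0.4126
P(node-f | timeout) = 0.0096/0.08444 ≈ 0.1137
P(node-b | timeout) = 0.027/0.08444 ≈ 0.3198
P(node-a | timeout) = 0.013/0.08444 ≈ 0.1540
(Check: 0.4126+0.1137+0.3198+0.1540 = 1.0001.)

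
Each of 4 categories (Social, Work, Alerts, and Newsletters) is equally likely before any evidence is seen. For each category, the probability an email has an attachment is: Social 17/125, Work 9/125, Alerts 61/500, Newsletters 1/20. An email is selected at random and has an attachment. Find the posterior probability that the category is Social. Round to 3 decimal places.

0.358

With a uniform prior (1/4 each), posterior ∝ likelihood:
  Social: 0.136
  Work: 0.072
  Alerts: 0.122
  Newsletters: 0.05
Sum = 0.38.
P(Social | evidence) = 0.136 / 0.38 ≈ 0.358.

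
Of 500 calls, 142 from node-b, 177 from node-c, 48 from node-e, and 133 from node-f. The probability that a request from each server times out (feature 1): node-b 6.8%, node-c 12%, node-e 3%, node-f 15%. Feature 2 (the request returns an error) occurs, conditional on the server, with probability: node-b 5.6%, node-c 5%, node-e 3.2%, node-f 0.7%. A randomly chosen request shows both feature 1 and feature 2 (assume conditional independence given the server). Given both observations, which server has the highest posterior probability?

node-c

By Bayes' rule, posterior ∝ prior × likelihood:
  node-b: 0.284 × 0.068 × 0.056 = 0.001081472
  node-c: 0.354 × 0.12 × 0.05 = 0.002124
  node-e: 0.096 × 0.03 × 0.032 = 0.00009216
  node-f: 0.266 × 0.15 × 0.007 = 0.0002793
Normalizing constant = 0.003576932.
Largest term belongs to node-c, so node-c is most probable.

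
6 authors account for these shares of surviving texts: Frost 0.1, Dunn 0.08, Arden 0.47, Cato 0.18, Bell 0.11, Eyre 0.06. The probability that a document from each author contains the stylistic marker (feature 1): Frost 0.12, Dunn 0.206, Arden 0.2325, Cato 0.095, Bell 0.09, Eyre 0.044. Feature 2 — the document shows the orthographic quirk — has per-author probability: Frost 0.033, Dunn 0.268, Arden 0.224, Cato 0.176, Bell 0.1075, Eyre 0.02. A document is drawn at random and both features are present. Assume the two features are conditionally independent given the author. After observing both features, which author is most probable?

Prior × likelihood for each hypothesis:
  Frost: 0.1 × 0.12 × 0.033 = 0.000396
  Dunn: 0.08 × 0.206 × 0.268 = 0.00441664
  Arden: 0.47 × 0.2325 × 0.224 = 0.0244776
  Cato: 0.18 × 0.095 × 0.176 = 0.0030096
  Bell: 0.11 × 0.09 × 0.1075 = 0.00106425
  Eyre: 0.06 × 0.044 × 0.02 = 0.0000528
Sum = 0.03341689.
Largest term belongs to Arden, so Arden is most probable.

Arden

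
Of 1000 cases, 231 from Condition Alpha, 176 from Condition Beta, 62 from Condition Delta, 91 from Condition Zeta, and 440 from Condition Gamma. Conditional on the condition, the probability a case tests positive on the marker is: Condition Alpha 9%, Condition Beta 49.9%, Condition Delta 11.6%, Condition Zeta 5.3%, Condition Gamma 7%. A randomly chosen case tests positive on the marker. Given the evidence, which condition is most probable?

Compute prior × likelihood for every hypothesis:
  Condition Alpha: 0.231 × 0.09 = 0.02079
  Condition Beta: 0.176 × 0.499 = 0.087824
  Condition Delta: 0.062 × 0.116 = 0.007192
  Condition Zeta: 0.091 × 0.053 = 0.004823
  Condition Gamma: 0.44 × 0.07 = 0.0308
Normalizing constant = 0.151429.
Largest term belongs to Condition Beta, so Condition Beta is most probable.

Condition Beta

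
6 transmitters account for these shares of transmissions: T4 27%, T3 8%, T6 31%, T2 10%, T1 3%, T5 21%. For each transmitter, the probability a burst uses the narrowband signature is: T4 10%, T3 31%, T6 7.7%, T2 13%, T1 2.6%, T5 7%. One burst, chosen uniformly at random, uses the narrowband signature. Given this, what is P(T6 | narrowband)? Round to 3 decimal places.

By Bayes' rule, posterior ∝ prior × likelihood:
  T4: 0.27 × 0.1 = 0.027
  T3: 0.08 × 0.31 = 0.0248
  T6: 0.31 × 0.077 = 0.02387
  T2: 0.1 × 0.13 = 0.013
  T1: 0.03 × 0.026 = 0.00078
  T5: 0.21 × 0.07 = 0.0147
Sum = 0.10415.
P(T6 | evidence) = 0.02387 / 0.10415 ≈ 0.229.

0.229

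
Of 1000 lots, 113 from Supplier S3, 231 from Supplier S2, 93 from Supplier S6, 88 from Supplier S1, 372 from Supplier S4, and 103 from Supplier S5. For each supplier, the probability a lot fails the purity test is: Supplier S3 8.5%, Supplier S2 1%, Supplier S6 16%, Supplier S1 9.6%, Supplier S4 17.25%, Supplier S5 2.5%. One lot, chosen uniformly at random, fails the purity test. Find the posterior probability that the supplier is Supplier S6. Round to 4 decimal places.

0.1459

Unnormalized posteriors (prior × likelihood):
  Supplier S3: 0.113 × 0.085 = 0.009605
  Supplier S2: 0.231 × 0.01 = 0.00231
  Supplier S6: 0.093 × 0.16 = 0.01488
  Supplier S1: 0.088 × 0.096 = 0.008448
  Supplier S4: 0.372 × 0.1725 = 0.06417
  Supplier S5: 0.103 × 0.025 = 0.002575
Normalizing constant = 0.101988.
P(Supplier S6 | evidence) = 0.01488 / 0.101988 ≈ 0.1459.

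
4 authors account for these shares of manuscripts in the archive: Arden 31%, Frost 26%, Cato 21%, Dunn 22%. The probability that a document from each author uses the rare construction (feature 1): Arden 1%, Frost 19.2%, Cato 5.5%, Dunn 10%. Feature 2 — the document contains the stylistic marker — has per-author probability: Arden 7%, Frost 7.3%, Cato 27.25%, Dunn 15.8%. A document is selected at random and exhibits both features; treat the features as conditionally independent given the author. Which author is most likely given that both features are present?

Frost

Unnormalized posteriors (prior × likelihood):
  Arden: 0.31 × 0.01 × 0.07 = 0.000217
  Frost: 0.26 × 0.192 × 0.073 = 0.00364416
  Cato: 0.21 × 0.055 × 0.2725 = 0.003147375
  Dunn: 0.22 × 0.1 × 0.158 = 0.003476
Total = 0.010484535.
Largest term belongs to Frost, so Frost is most probable.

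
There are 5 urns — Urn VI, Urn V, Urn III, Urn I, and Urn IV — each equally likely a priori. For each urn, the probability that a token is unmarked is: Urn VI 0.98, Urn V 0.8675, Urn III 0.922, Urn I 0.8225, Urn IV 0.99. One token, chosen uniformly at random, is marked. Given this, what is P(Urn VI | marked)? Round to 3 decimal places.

0.048

Taking complements, P(marked | each) = Urn VI 0.02, Urn V 0.1325, Urn III 0.078, Urn I 0.1775, Urn IV 0.01.
With a uniform prior (1/5 each), posterior ∝ likelihood:
  Urn VI: 0.02
  Urn V: 0.1325
  Urn III: 0.078
  Urn I: 0.1775
  Urn IV: 0.01
Normalizing constant = 0.418.
P(Urn VI | evidence) = 0.02 / 0.418 ≈ 0.048.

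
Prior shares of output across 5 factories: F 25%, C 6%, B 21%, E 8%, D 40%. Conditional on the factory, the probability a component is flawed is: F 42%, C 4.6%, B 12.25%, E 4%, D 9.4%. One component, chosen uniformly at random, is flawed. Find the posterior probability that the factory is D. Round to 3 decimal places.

By Bayes' rule, posterior ∝ prior × likelihood:
  F: 0.25 × 0.42 = 0.105
  C: 0.06 × 0.046 = 0.00276
  B: 0.21 × 0.1225 = 0.025725
  E: 0.08 × 0.04 = 0.0032
  D: 0.4 × 0.094 = 0.0376
Total = 0.174285.
P(D | evidence) = 0.0376 / 0.174285 ≈ 0.216.

0.216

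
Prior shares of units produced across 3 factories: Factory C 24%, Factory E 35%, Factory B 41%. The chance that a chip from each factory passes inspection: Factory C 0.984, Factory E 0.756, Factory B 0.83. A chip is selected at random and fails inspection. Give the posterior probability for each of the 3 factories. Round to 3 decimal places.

Taking complements, P(nonconforming | each) = Factory C 0.016, Factory E 0.244, Factory B 0.17.
By Bayes' rule, posterior ∝ prior × likelihood:
  Factory C: 0.24 × 0.016 = 0.00384
  Factory E: 0.35 × 0.244 = 0.0854
  Factory B: 0.41 × 0.17 = 0.0697
Normalizing constant = 0.15894.
P(Factory C | nonconforming) = 0.00384/0.15894 ≈ 0.024
P(Factory E | nonconforming) = 0.0854/0.15894 ≈ 0.537
P(Factory B | nonconforming) = 0.0697/0.15894 ≈ 0.439

Factory C 0.024, Factory E 0.537, Factory B 0.439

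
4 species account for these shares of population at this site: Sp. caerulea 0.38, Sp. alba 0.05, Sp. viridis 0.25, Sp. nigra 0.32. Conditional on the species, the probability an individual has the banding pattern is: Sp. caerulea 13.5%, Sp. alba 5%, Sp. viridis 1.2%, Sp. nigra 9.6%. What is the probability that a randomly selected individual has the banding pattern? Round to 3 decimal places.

Prior × likelihood for each hypothesis:
  Sp. caerulea: 0.38 × 0.135 = 0.0513
  Sp. alba: 0.05 × 0.05 = 0.0025
  Sp. viridis: 0.25 × 0.012 = 0.003
  Sp. nigra: 0.32 × 0.096 = 0.03072
P(banded) = 0.0513 + 0.0025 + 0.003 + 0.03072 = 0.08752 → 0.088.

0.088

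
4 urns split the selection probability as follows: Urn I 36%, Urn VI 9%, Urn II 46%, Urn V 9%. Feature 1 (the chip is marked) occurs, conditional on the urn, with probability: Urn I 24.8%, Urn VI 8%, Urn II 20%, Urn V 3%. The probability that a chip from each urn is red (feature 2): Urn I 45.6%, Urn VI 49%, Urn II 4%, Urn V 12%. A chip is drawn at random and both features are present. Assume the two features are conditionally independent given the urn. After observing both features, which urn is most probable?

Unnormalized posteriors (prior × likelihood):
  Urn I: 0.36 × 0.248 × 0.456 = 0.04071168
  Urn VI: 0.09 × 0.08 × 0.49 = 0.003528
  Urn II: 0.46 × 0.2 × 0.04 = 0.00368
  Urn V: 0.09 × 0.03 × 0.12 = 0.000324
Normalizing constant = 0.04824368.
Largest term belongs to Urn I, so Urn I is most probable.

Urn I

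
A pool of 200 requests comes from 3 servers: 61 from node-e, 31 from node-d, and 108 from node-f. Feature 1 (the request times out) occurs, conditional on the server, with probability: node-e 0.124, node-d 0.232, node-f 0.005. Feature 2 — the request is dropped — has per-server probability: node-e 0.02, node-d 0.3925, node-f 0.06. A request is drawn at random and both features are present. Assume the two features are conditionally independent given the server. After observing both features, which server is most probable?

Compute prior × likelihood for every hypothesis:
  node-e: 0.305 × 0.124 × 0.02 = 0.0007564
  node-d: 0.155 × 0.232 × 0.3925 = 0.0141143
  node-f: 0.54 × 0.005 × 0.06 = 0.000162
Sum = 0.0150327.
Largest term belongs to node-d, so node-d is most probable.

node-d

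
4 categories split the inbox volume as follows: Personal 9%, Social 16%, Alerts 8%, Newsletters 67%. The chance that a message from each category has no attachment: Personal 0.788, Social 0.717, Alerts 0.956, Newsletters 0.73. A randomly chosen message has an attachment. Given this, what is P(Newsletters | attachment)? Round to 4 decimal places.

0.7271

Taking complements, P(attachment | each) = Personal 0.212, Social 0.283, Alerts 0.044, Newsletters 0.27.
Prior × likelihood for each hypothesis:
  Personal: 0.09 × 0.212 = 0.01908
  Social: 0.16 × 0.283 = 0.04528
  Alerts: 0.08 × 0.044 = 0.00352
  Newsletters: 0.67 × 0.27 = 0.1809
Total = 0.24878.
P(Newsletters | evidence) = 0.1809 / 0.24878 ≈ 0.7271.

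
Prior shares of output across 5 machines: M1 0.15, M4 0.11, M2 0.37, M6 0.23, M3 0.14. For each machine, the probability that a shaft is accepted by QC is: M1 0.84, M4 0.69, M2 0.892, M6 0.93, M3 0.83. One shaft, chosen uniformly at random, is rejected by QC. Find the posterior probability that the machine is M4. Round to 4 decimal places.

0.2472

Taking complements, P(rejected | each) = M1 0.16, M4 0.31, M2 0.108, M6 0.07, M3 0.17.
Prior × likelihood for each hypothesis:
  M1: 0.15 × 0.16 = 0.024
  M4: 0.11 × 0.31 = 0.0341
  M2: 0.37 × 0.108 = 0.03996
  M6: 0.23 × 0.07 = 0.0161
  M3: 0.14 × 0.17 = 0.0238
Normalizing constant = 0.13796.
P(M4 | evidence) = 0.0341 / 0.13796 ≈ 0.2472.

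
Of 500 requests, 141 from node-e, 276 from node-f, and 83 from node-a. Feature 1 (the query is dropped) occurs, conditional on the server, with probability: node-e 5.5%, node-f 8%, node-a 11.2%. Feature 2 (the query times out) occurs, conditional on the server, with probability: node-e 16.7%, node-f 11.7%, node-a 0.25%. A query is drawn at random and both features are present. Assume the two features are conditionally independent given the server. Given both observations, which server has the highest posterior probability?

node-f

Unnormalized posteriors (prior × likelihood):
  node-e: 0.282 × 0.055 × 0.167 = 0.00259017
  node-f: 0.552 × 0.08 × 0.117 = 0.00516672
  node-a: 0.166 × 0.112 × 0.0025 = 0.00004648
Sum = 0.00780337.
Largest term belongs to node-f, so node-f is most probable.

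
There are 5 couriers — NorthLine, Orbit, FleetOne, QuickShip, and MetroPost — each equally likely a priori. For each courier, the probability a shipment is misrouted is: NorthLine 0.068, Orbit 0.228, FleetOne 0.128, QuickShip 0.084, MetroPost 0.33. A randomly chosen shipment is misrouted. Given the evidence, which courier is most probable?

MetroPost

With a uniform prior (1/5 each), posterior ∝ likelihood:
  NorthLine: 0.068
  Orbit: 0.228
  FleetOne: 0.128
  QuickShip: 0.084
  MetroPost: 0.33
Total = 0.838.
Largest term belongs to MetroPost, so MetroPost is most probable.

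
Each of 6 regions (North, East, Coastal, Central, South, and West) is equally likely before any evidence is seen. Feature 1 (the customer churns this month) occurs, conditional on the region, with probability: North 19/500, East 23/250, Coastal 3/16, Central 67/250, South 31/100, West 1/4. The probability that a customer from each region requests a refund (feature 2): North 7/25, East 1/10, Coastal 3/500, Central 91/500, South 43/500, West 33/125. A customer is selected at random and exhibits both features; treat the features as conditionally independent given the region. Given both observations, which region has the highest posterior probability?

Since the prior is uniform, the posterior is proportional to the likelihood:
  North: 0.038 × 0.28 = 0.01064
  East: 0.092 × 0.1 = 0.0092
  Coastal: 0.1875 × 0.006 = 0.001125
  Central: 0.268 × 0.182 = 0.048776
  South: 0.31 × 0.086 = 0.02666
  West: 0.25 × 0.264 = 0.066
Total = 0.162401.
Largest term belongs to West, so West is most probable.

West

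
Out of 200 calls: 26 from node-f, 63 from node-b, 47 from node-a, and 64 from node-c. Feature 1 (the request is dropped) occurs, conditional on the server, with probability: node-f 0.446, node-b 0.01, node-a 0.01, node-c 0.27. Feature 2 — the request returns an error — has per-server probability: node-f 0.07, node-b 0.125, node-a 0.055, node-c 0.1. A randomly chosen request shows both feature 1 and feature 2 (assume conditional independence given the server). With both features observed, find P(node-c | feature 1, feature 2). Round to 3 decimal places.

0.653

Unnormalized posteriors (prior × likelihood):
  node-f: 0.13 × 0.446 × 0.07 = 0.0040586
  node-b: 0.315 × 0.01 × 0.125 = 0.00039375
  node-a: 0.235 × 0.01 × 0.055 = 0.00012925
  node-c: 0.32 × 0.27 × 0.1 = 0.00864
Total = 0.0132216.
P(node-c | evidence) = 0.00864 / 0.0132216 ≈ 0.653.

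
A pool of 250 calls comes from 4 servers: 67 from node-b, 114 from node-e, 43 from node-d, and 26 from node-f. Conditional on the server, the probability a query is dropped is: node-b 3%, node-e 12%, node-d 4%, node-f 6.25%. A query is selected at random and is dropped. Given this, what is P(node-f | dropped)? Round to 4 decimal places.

0.0854

Unnormalized posteriors (prior × likelihood):
  node-b: 0.268 × 0.03 = 0.00804
  node-e: 0.456 × 0.12 = 0.05472
  node-d: 0.172 × 0.04 = 0.00688
  node-f: 0.104 × 0.0625 = 0.0065
Total = 0.07614.
P(node-f | evidence) = 0.0065 / 0.07614 ≈ 0.0854.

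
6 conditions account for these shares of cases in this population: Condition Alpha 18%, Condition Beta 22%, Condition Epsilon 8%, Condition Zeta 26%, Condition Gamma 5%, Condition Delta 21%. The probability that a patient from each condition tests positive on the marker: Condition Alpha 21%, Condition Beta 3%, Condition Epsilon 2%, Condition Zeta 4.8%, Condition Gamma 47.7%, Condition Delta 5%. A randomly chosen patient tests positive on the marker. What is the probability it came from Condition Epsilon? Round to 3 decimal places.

By Bayes' rule, posterior ∝ prior × likelihood:
  Condition Alpha: 0.18 × 0.21 = 0.0378
  Condition Beta: 0.22 × 0.03 = 0.0066
  Condition Epsilon: 0.08 × 0.02 = 0.0016
  Condition Zeta: 0.26 × 0.048 = 0.01248
  Condition Gamma: 0.05 × 0.477 = 0.02385
  Condition Delta: 0.21 × 0.05 = 0.0105
Sum = 0.09283.
P(Condition Epsilon | evidence) = 0.0016 / 0.09283 ≈ 0.017.

0.017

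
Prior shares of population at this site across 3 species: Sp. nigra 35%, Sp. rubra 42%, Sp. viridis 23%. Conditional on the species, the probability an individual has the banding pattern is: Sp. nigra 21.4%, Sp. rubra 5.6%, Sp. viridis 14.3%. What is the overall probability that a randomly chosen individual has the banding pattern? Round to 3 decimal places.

0.131

Compute prior × likelihood for every hypothesis:
  Sp. nigra: 0.35 × 0.214 = 0.0749
  Sp. rubra: 0.42 × 0.056 = 0.02352
  Sp. viridis: 0.23 × 0.143 = 0.03289
P(banded) = 0.0749 + 0.02352 + 0.03289 = 0.13131 → 0.131.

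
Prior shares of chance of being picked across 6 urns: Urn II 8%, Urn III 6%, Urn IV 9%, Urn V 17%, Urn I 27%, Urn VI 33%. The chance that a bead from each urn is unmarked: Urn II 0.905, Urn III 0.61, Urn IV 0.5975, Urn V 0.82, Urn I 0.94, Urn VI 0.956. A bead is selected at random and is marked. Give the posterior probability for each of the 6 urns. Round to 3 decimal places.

Taking complements, P(marked | each) = Urn II 0.095, Urn III 0.39, Urn IV 0.4025, Urn V 0.18, Urn I 0.06, Urn VI 0.044.
Compute prior × likelihood for every hypothesis:
  Urn II: 0.08 × 0.095 = 0.0076
  Urn III: 0.06 × 0.39 = 0.0234
  Urn IV: 0.09 × 0.4025 = 0.036225
  Urn V: 0.17 × 0.18 = 0.0306
  Urn I: 0.27 × 0.06 = 0.0162
  Urn VI: 0.33 × 0.044 = 0.01452
Total = 0.128545.
P(Urn II | marked) = 0.0076/0.128545 ≈ 0.059
P(Urn III | marked) = 0.0234/0.128545 ≈ 0.182
P(Urn IV | marked) = 0.036225/0.128545 ≈ 0.282
P(Urn V | marked) = 0.0306/0.128545 ≈ 0.238
P(Urn I | marked) = 0.0162/0.128545 ≈ 0.126
P(Urn VI | marked) = 0.01452/0.128545 ≈ 0.113

Urn II 0.059, Urn III 0.182, Urn IV 0.282, Urn V 0.238, Urn I 0.126, Urn VI 0.113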